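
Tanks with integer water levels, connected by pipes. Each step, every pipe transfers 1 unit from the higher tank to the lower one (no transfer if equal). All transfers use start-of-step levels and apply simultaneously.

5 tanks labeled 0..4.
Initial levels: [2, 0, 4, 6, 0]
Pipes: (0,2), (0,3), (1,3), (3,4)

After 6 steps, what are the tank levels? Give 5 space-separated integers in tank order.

Answer: 2 2 3 3 2

Derivation:
Step 1: flows [2->0,3->0,3->1,3->4] -> levels [4 1 3 3 1]
Step 2: flows [0->2,0->3,3->1,3->4] -> levels [2 2 4 2 2]
Step 3: flows [2->0,0=3,1=3,3=4] -> levels [3 2 3 2 2]
Step 4: flows [0=2,0->3,1=3,3=4] -> levels [2 2 3 3 2]
Step 5: flows [2->0,3->0,3->1,3->4] -> levels [4 3 2 0 3]
Step 6: flows [0->2,0->3,1->3,4->3] -> levels [2 2 3 3 2]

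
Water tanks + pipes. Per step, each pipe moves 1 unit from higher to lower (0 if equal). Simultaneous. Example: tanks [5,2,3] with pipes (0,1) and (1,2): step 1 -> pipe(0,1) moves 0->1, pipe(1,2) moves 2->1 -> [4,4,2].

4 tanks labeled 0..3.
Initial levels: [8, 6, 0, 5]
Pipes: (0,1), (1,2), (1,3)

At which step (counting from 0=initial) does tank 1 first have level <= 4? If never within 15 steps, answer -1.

Step 1: flows [0->1,1->2,1->3] -> levels [7 5 1 6]
Step 2: flows [0->1,1->2,3->1] -> levels [6 6 2 5]
Step 3: flows [0=1,1->2,1->3] -> levels [6 4 3 6]
Tank 1 first reaches <=4 at step 3

Answer: 3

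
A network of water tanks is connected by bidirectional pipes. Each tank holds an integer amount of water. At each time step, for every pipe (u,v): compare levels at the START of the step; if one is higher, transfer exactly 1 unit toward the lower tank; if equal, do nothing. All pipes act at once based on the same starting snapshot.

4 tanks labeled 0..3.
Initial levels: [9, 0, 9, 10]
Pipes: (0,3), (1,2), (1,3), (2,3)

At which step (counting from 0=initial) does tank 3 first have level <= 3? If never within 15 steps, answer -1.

Answer: -1

Derivation:
Step 1: flows [3->0,2->1,3->1,3->2] -> levels [10 2 9 7]
Step 2: flows [0->3,2->1,3->1,2->3] -> levels [9 4 7 8]
Step 3: flows [0->3,2->1,3->1,3->2] -> levels [8 6 7 7]
Step 4: flows [0->3,2->1,3->1,2=3] -> levels [7 8 6 7]
Step 5: flows [0=3,1->2,1->3,3->2] -> levels [7 6 8 7]
Step 6: flows [0=3,2->1,3->1,2->3] -> levels [7 8 6 7]
  -> period-2 cycle (repeats step 4); tank 3 never drops to <=3
Tank 3 never reaches <=3 within 15 steps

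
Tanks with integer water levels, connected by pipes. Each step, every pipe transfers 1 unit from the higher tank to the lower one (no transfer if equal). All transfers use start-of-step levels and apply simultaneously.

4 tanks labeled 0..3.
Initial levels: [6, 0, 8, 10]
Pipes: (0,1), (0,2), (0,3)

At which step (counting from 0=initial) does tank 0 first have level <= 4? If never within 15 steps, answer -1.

Step 1: flows [0->1,2->0,3->0] -> levels [7 1 7 9]
Step 2: flows [0->1,0=2,3->0] -> levels [7 2 7 8]
Step 3: flows [0->1,0=2,3->0] -> levels [7 3 7 7]
Step 4: flows [0->1,0=2,0=3] -> levels [6 4 7 7]
Step 5: flows [0->1,2->0,3->0] -> levels [7 5 6 6]
Step 6: flows [0->1,0->2,0->3] -> levels [4 6 7 7]
Tank 0 first reaches <=4 at step 6

Answer: 6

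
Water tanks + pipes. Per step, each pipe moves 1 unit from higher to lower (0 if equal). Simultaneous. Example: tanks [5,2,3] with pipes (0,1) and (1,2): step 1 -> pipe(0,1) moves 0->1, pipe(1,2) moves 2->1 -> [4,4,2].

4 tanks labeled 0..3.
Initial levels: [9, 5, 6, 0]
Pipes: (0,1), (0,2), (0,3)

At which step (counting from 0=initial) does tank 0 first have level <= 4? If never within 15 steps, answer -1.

Step 1: flows [0->1,0->2,0->3] -> levels [6 6 7 1]
Step 2: flows [0=1,2->0,0->3] -> levels [6 6 6 2]
Step 3: flows [0=1,0=2,0->3] -> levels [5 6 6 3]
Step 4: flows [1->0,2->0,0->3] -> levels [6 5 5 4]
Step 5: flows [0->1,0->2,0->3] -> levels [3 6 6 5]
Tank 0 first reaches <=4 at step 5

Answer: 5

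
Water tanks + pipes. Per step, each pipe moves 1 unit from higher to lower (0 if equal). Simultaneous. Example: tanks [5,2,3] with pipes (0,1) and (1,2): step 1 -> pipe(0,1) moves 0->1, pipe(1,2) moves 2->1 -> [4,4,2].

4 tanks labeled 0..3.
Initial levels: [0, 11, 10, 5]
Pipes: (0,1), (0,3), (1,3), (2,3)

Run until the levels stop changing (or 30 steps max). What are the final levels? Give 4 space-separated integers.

Answer: 7 7 7 5

Derivation:
Step 1: flows [1->0,3->0,1->3,2->3] -> levels [2 9 9 6]
Step 2: flows [1->0,3->0,1->3,2->3] -> levels [4 7 8 7]
Step 3: flows [1->0,3->0,1=3,2->3] -> levels [6 6 7 7]
Step 4: flows [0=1,3->0,3->1,2=3] -> levels [7 7 7 5]
Step 5: flows [0=1,0->3,1->3,2->3] -> levels [6 6 6 8]
Step 6: flows [0=1,3->0,3->1,3->2] -> levels [7 7 7 5]
  -> period-2 cycle: step 6 state = step 4 state; never stabilizes
  -> state at step 30: (30-4) mod 2 = 0, same as step 4 -> [7 7 7 5]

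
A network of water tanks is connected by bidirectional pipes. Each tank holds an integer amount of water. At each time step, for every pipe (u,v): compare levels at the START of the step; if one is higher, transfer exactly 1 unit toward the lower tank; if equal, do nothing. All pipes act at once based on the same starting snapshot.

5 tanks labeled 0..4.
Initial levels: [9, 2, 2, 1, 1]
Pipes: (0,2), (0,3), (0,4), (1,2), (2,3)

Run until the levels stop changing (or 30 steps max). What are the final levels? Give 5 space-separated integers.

Step 1: flows [0->2,0->3,0->4,1=2,2->3] -> levels [6 2 2 3 2]
Step 2: flows [0->2,0->3,0->4,1=2,3->2] -> levels [3 2 4 3 3]
Step 3: flows [2->0,0=3,0=4,2->1,2->3] -> levels [4 3 1 4 3]
Step 4: flows [0->2,0=3,0->4,1->2,3->2] -> levels [2 2 4 3 4]
Step 5: flows [2->0,3->0,4->0,2->1,2->3] -> levels [5 3 1 3 3]
Step 6: flows [0->2,0->3,0->4,1->2,3->2] -> levels [2 2 4 3 4]
  -> period-2 cycle: step 6 state = step 4 state; never stabilizes
  -> state at step 30: (30-4) mod 2 = 0, same as step 4 -> [2 2 4 3 4]

Answer: 2 2 4 3 4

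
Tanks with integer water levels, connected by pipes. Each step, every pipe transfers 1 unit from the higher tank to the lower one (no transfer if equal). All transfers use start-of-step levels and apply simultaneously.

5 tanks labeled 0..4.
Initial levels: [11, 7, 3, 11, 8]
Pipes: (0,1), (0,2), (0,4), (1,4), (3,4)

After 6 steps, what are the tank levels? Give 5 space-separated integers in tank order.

Step 1: flows [0->1,0->2,0->4,4->1,3->4] -> levels [8 9 4 10 9]
Step 2: flows [1->0,0->2,4->0,1=4,3->4] -> levels [9 8 5 9 9]
Step 3: flows [0->1,0->2,0=4,4->1,3=4] -> levels [7 10 6 9 8]
Step 4: flows [1->0,0->2,4->0,1->4,3->4] -> levels [8 8 7 8 9]
Step 5: flows [0=1,0->2,4->0,4->1,4->3] -> levels [8 9 8 9 6]
Step 6: flows [1->0,0=2,0->4,1->4,3->4] -> levels [8 7 8 8 9]

Answer: 8 7 8 8 9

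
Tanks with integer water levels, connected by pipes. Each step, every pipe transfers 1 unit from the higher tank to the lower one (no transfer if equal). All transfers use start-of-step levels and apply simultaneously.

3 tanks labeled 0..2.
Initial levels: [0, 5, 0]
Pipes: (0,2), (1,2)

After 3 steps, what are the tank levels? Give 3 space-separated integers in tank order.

Step 1: flows [0=2,1->2] -> levels [0 4 1]
Step 2: flows [2->0,1->2] -> levels [1 3 1]
Step 3: flows [0=2,1->2] -> levels [1 2 2]

Answer: 1 2 2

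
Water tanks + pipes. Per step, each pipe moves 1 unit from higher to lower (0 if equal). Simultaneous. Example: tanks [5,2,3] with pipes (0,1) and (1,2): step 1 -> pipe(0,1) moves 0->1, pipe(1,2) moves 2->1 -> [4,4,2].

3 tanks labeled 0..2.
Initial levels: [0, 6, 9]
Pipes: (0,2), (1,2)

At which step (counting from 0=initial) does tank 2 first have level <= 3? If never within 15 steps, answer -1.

Step 1: flows [2->0,2->1] -> levels [1 7 7]
Step 2: flows [2->0,1=2] -> levels [2 7 6]
Step 3: flows [2->0,1->2] -> levels [3 6 6]
Step 4: flows [2->0,1=2] -> levels [4 6 5]
Step 5: flows [2->0,1->2] -> levels [5 5 5]
Step 6: flows [0=2,1=2] -> levels [5 5 5]
  -> stable; tank 2 stays at 5 > 3
Tank 2 never reaches <=3 within 15 steps

Answer: -1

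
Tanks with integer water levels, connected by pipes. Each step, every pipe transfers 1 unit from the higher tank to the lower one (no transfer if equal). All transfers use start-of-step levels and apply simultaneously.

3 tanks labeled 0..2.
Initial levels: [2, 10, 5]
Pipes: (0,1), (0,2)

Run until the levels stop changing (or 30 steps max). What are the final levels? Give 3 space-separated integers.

Answer: 7 5 5

Derivation:
Step 1: flows [1->0,2->0] -> levels [4 9 4]
Step 2: flows [1->0,0=2] -> levels [5 8 4]
Step 3: flows [1->0,0->2] -> levels [5 7 5]
Step 4: flows [1->0,0=2] -> levels [6 6 5]
Step 5: flows [0=1,0->2] -> levels [5 6 6]
Step 6: flows [1->0,2->0] -> levels [7 5 5]
Step 7: flows [0->1,0->2] -> levels [5 6 6]
  -> period-2 cycle: step 7 state = step 5 state; never stabilizes
  -> state at step 30: (30-5) mod 2 = 1, same as step 6 -> [7 5 5]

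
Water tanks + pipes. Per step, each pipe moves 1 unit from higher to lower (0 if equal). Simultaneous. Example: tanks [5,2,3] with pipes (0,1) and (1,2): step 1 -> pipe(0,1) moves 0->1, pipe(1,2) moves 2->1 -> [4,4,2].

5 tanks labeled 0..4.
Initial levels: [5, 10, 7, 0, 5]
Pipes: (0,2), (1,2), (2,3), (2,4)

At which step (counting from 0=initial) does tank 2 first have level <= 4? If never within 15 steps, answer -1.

Step 1: flows [2->0,1->2,2->3,2->4] -> levels [6 9 5 1 6]
Step 2: flows [0->2,1->2,2->3,4->2] -> levels [5 8 7 2 5]
Step 3: flows [2->0,1->2,2->3,2->4] -> levels [6 7 5 3 6]
Step 4: flows [0->2,1->2,2->3,4->2] -> levels [5 6 7 4 5]
Step 5: flows [2->0,2->1,2->3,2->4] -> levels [6 7 3 5 6]
Tank 2 first reaches <=4 at step 5

Answer: 5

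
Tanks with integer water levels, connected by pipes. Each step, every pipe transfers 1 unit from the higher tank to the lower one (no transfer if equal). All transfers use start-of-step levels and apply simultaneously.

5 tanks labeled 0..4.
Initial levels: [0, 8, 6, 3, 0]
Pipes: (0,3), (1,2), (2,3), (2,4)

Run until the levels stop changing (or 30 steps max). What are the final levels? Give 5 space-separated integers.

Step 1: flows [3->0,1->2,2->3,2->4] -> levels [1 7 5 3 1]
Step 2: flows [3->0,1->2,2->3,2->4] -> levels [2 6 4 3 2]
Step 3: flows [3->0,1->2,2->3,2->4] -> levels [3 5 3 3 3]
Step 4: flows [0=3,1->2,2=3,2=4] -> levels [3 4 4 3 3]
Step 5: flows [0=3,1=2,2->3,2->4] -> levels [3 4 2 4 4]
Step 6: flows [3->0,1->2,3->2,4->2] -> levels [4 3 5 2 3]
Step 7: flows [0->3,2->1,2->3,2->4] -> levels [3 4 2 4 4]
  -> period-2 cycle: step 7 state = step 5 state; never stabilizes
  -> state at step 30: (30-5) mod 2 = 1, same as step 6 -> [4 3 5 2 3]

Answer: 4 3 5 2 3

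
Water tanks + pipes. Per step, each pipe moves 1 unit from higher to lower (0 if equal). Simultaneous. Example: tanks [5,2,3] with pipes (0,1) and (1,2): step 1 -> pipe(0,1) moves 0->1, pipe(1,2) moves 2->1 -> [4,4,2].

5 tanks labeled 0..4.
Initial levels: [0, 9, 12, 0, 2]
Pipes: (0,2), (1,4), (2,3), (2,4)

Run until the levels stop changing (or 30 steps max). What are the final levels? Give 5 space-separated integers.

Step 1: flows [2->0,1->4,2->3,2->4] -> levels [1 8 9 1 4]
Step 2: flows [2->0,1->4,2->3,2->4] -> levels [2 7 6 2 6]
Step 3: flows [2->0,1->4,2->3,2=4] -> levels [3 6 4 3 7]
Step 4: flows [2->0,4->1,2->3,4->2] -> levels [4 7 3 4 5]
Step 5: flows [0->2,1->4,3->2,4->2] -> levels [3 6 6 3 5]
Step 6: flows [2->0,1->4,2->3,2->4] -> levels [4 5 3 4 7]
Step 7: flows [0->2,4->1,3->2,4->2] -> levels [3 6 6 3 5]
  -> period-2 cycle: step 7 state = step 5 state; never stabilizes
  -> state at step 30: (30-5) mod 2 = 1, same as step 6 -> [4 5 3 4 7]

Answer: 4 5 3 4 7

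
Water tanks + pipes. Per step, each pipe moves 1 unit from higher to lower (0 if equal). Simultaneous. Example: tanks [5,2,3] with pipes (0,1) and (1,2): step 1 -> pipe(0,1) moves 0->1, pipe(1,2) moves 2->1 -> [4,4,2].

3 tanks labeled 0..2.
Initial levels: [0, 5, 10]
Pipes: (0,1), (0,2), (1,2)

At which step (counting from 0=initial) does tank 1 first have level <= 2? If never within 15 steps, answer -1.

Answer: -1

Derivation:
Step 1: flows [1->0,2->0,2->1] -> levels [2 5 8]
Step 2: flows [1->0,2->0,2->1] -> levels [4 5 6]
Step 3: flows [1->0,2->0,2->1] -> levels [6 5 4]
Step 4: flows [0->1,0->2,1->2] -> levels [4 5 6]
  -> period-2 cycle (repeats step 2); tank 1 never drops to <=2
Tank 1 never reaches <=2 within 15 steps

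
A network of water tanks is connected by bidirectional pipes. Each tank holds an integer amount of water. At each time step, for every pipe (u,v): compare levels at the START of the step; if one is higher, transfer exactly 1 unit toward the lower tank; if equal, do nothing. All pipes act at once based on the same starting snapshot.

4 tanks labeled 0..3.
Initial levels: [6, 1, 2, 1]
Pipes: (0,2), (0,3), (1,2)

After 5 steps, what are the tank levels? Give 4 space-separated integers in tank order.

Step 1: flows [0->2,0->3,2->1] -> levels [4 2 2 2]
Step 2: flows [0->2,0->3,1=2] -> levels [2 2 3 3]
Step 3: flows [2->0,3->0,2->1] -> levels [4 3 1 2]
Step 4: flows [0->2,0->3,1->2] -> levels [2 2 3 3]
  -> period-2 cycle: step 4 state = step 2 state
  -> state at step 5: (5-2) mod 2 = 1, same as step 3 -> [4 3 1 2]

Answer: 4 3 1 2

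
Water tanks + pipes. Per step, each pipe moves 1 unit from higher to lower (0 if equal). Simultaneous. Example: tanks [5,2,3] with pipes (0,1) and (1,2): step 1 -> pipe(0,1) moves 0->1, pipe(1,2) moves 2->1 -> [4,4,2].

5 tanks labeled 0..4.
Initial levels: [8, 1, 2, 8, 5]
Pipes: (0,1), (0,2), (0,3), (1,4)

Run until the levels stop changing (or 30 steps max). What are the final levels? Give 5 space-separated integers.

Answer: 4 6 5 5 4

Derivation:
Step 1: flows [0->1,0->2,0=3,4->1] -> levels [6 3 3 8 4]
Step 2: flows [0->1,0->2,3->0,4->1] -> levels [5 5 4 7 3]
Step 3: flows [0=1,0->2,3->0,1->4] -> levels [5 4 5 6 4]
Step 4: flows [0->1,0=2,3->0,1=4] -> levels [5 5 5 5 4]
Step 5: flows [0=1,0=2,0=3,1->4] -> levels [5 4 5 5 5]
Step 6: flows [0->1,0=2,0=3,4->1] -> levels [4 6 5 5 4]
Step 7: flows [1->0,2->0,3->0,1->4] -> levels [7 4 4 4 5]
Step 8: flows [0->1,0->2,0->3,4->1] -> levels [4 6 5 5 4]
  -> period-2 cycle: step 8 state = step 6 state; never stabilizes
  -> state at step 30: (30-6) mod 2 = 0, same as step 6 -> [4 6 5 5 4]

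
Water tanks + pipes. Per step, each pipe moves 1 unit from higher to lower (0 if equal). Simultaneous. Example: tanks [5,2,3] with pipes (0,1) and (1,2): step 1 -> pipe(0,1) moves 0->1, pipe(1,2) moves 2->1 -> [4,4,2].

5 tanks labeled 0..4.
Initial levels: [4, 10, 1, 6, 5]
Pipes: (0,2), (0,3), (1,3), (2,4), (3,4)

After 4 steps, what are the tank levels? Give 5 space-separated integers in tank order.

Step 1: flows [0->2,3->0,1->3,4->2,3->4] -> levels [4 9 3 5 5]
Step 2: flows [0->2,3->0,1->3,4->2,3=4] -> levels [4 8 5 5 4]
Step 3: flows [2->0,3->0,1->3,2->4,3->4] -> levels [6 7 3 4 6]
Step 4: flows [0->2,0->3,1->3,4->2,4->3] -> levels [4 6 5 7 4]

Answer: 4 6 5 7 4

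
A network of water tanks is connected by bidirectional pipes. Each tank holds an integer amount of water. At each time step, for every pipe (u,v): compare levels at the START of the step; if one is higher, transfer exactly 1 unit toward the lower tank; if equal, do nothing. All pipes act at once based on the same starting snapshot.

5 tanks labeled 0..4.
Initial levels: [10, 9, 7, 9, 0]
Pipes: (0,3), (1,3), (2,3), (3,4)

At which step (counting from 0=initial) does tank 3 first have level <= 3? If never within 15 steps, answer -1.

Step 1: flows [0->3,1=3,3->2,3->4] -> levels [9 9 8 8 1]
Step 2: flows [0->3,1->3,2=3,3->4] -> levels [8 8 8 9 2]
Step 3: flows [3->0,3->1,3->2,3->4] -> levels [9 9 9 5 3]
Step 4: flows [0->3,1->3,2->3,3->4] -> levels [8 8 8 7 4]
Step 5: flows [0->3,1->3,2->3,3->4] -> levels [7 7 7 9 5]
Step 6: flows [3->0,3->1,3->2,3->4] -> levels [8 8 8 5 6]
Step 7: flows [0->3,1->3,2->3,4->3] -> levels [7 7 7 9 5]
  -> period-2 cycle (repeats step 5); tank 3 never drops to <=3
Tank 3 never reaches <=3 within 15 steps

Answer: -1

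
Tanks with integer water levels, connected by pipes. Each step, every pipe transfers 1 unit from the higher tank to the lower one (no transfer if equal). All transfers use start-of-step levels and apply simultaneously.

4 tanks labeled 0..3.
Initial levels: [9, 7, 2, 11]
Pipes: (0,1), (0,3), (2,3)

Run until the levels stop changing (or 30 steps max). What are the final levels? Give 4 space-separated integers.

Step 1: flows [0->1,3->0,3->2] -> levels [9 8 3 9]
Step 2: flows [0->1,0=3,3->2] -> levels [8 9 4 8]
Step 3: flows [1->0,0=3,3->2] -> levels [9 8 5 7]
Step 4: flows [0->1,0->3,3->2] -> levels [7 9 6 7]
Step 5: flows [1->0,0=3,3->2] -> levels [8 8 7 6]
Step 6: flows [0=1,0->3,2->3] -> levels [7 8 6 8]
Step 7: flows [1->0,3->0,3->2] -> levels [9 7 7 6]
Step 8: flows [0->1,0->3,2->3] -> levels [7 8 6 8]
  -> period-2 cycle: step 8 state = step 6 state; never stabilizes
  -> state at step 30: (30-6) mod 2 = 0, same as step 6 -> [7 8 6 8]

Answer: 7 8 6 8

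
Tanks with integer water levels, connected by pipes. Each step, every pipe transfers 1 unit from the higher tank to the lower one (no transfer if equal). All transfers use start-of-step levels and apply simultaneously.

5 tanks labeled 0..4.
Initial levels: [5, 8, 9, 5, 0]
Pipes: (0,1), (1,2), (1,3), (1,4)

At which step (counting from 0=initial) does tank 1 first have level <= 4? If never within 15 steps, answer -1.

Step 1: flows [1->0,2->1,1->3,1->4] -> levels [6 6 8 6 1]
Step 2: flows [0=1,2->1,1=3,1->4] -> levels [6 6 7 6 2]
Step 3: flows [0=1,2->1,1=3,1->4] -> levels [6 6 6 6 3]
Step 4: flows [0=1,1=2,1=3,1->4] -> levels [6 5 6 6 4]
Step 5: flows [0->1,2->1,3->1,1->4] -> levels [5 7 5 5 5]
Step 6: flows [1->0,1->2,1->3,1->4] -> levels [6 3 6 6 6]
Tank 1 first reaches <=4 at step 6

Answer: 6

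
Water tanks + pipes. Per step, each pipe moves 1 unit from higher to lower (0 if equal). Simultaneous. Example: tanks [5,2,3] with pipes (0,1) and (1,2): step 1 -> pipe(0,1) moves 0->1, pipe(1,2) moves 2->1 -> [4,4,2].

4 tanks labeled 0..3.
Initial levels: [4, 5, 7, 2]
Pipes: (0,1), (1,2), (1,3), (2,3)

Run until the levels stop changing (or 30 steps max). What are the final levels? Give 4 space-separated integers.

Step 1: flows [1->0,2->1,1->3,2->3] -> levels [5 4 5 4]
Step 2: flows [0->1,2->1,1=3,2->3] -> levels [4 6 3 5]
Step 3: flows [1->0,1->2,1->3,3->2] -> levels [5 3 5 5]
Step 4: flows [0->1,2->1,3->1,2=3] -> levels [4 6 4 4]
Step 5: flows [1->0,1->2,1->3,2=3] -> levels [5 3 5 5]
  -> period-2 cycle: step 5 state = step 3 state; never stabilizes
  -> state at step 30: (30-3) mod 2 = 1, same as step 4 -> [4 6 4 4]

Answer: 4 6 4 4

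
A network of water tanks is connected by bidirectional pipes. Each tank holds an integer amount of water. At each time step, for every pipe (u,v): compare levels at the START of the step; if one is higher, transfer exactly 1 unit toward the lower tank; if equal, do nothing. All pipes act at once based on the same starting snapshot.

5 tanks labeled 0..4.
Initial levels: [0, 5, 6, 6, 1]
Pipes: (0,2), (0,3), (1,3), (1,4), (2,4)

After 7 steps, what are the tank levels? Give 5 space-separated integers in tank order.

Step 1: flows [2->0,3->0,3->1,1->4,2->4] -> levels [2 5 4 4 3]
Step 2: flows [2->0,3->0,1->3,1->4,2->4] -> levels [4 3 2 4 5]
Step 3: flows [0->2,0=3,3->1,4->1,4->2] -> levels [3 5 4 3 3]
Step 4: flows [2->0,0=3,1->3,1->4,2->4] -> levels [4 3 2 4 5]
  -> period-2 cycle: step 4 state = step 2 state
  -> state at step 7: (7-2) mod 2 = 1, same as step 3 -> [3 5 4 3 3]

Answer: 3 5 4 3 3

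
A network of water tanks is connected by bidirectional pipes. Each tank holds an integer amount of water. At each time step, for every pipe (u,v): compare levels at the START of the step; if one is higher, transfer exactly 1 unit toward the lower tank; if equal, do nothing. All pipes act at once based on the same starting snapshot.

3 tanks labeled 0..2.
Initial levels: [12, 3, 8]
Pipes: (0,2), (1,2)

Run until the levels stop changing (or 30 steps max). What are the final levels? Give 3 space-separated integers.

Step 1: flows [0->2,2->1] -> levels [11 4 8]
Step 2: flows [0->2,2->1] -> levels [10 5 8]
Step 3: flows [0->2,2->1] -> levels [9 6 8]
Step 4: flows [0->2,2->1] -> levels [8 7 8]
Step 5: flows [0=2,2->1] -> levels [8 8 7]
Step 6: flows [0->2,1->2] -> levels [7 7 9]
Step 7: flows [2->0,2->1] -> levels [8 8 7]
  -> period-2 cycle: step 7 state = step 5 state; never stabilizes
  -> state at step 30: (30-5) mod 2 = 1, same as step 6 -> [7 7 9]

Answer: 7 7 9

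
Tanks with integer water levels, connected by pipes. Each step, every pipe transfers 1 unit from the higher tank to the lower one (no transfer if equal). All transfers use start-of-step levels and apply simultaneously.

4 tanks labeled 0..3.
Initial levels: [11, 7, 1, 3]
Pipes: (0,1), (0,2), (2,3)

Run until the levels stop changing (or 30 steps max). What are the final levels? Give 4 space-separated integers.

Step 1: flows [0->1,0->2,3->2] -> levels [9 8 3 2]
Step 2: flows [0->1,0->2,2->3] -> levels [7 9 3 3]
Step 3: flows [1->0,0->2,2=3] -> levels [7 8 4 3]
Step 4: flows [1->0,0->2,2->3] -> levels [7 7 4 4]
Step 5: flows [0=1,0->2,2=3] -> levels [6 7 5 4]
Step 6: flows [1->0,0->2,2->3] -> levels [6 6 5 5]
Step 7: flows [0=1,0->2,2=3] -> levels [5 6 6 5]
Step 8: flows [1->0,2->0,2->3] -> levels [7 5 4 6]
Step 9: flows [0->1,0->2,3->2] -> levels [5 6 6 5]
  -> period-2 cycle: step 9 state = step 7 state; never stabilizes
  -> state at step 30: (30-7) mod 2 = 1, same as step 8 -> [7 5 4 6]

Answer: 7 5 4 6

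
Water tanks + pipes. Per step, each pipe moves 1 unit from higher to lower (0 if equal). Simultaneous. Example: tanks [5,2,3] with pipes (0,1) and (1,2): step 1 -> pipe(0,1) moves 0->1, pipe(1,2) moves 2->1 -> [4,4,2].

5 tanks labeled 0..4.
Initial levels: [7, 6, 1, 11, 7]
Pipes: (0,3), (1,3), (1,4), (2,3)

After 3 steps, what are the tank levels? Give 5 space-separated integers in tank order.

Step 1: flows [3->0,3->1,4->1,3->2] -> levels [8 8 2 8 6]
Step 2: flows [0=3,1=3,1->4,3->2] -> levels [8 7 3 7 7]
Step 3: flows [0->3,1=3,1=4,3->2] -> levels [7 7 4 7 7]

Answer: 7 7 4 7 7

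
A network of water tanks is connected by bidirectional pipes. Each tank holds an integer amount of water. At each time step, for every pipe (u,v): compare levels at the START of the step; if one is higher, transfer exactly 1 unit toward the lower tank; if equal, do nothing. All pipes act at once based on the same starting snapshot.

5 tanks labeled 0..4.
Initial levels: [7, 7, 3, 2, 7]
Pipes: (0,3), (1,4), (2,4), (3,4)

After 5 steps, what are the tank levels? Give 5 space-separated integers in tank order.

Step 1: flows [0->3,1=4,4->2,4->3] -> levels [6 7 4 4 5]
Step 2: flows [0->3,1->4,4->2,4->3] -> levels [5 6 5 6 4]
Step 3: flows [3->0,1->4,2->4,3->4] -> levels [6 5 4 4 7]
Step 4: flows [0->3,4->1,4->2,4->3] -> levels [5 6 5 6 4]
  -> period-2 cycle: step 4 state = step 2 state
  -> state at step 5: (5-2) mod 2 = 1, same as step 3 -> [6 5 4 4 7]

Answer: 6 5 4 4 7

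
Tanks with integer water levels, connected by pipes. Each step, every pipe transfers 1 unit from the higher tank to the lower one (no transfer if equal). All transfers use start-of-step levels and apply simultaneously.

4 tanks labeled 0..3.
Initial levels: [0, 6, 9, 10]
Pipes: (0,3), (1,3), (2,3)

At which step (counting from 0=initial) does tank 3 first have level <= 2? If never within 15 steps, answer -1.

Step 1: flows [3->0,3->1,3->2] -> levels [1 7 10 7]
Step 2: flows [3->0,1=3,2->3] -> levels [2 7 9 7]
Step 3: flows [3->0,1=3,2->3] -> levels [3 7 8 7]
Step 4: flows [3->0,1=3,2->3] -> levels [4 7 7 7]
Step 5: flows [3->0,1=3,2=3] -> levels [5 7 7 6]
Step 6: flows [3->0,1->3,2->3] -> levels [6 6 6 7]
Step 7: flows [3->0,3->1,3->2] -> levels [7 7 7 4]
Step 8: flows [0->3,1->3,2->3] -> levels [6 6 6 7]
  -> period-2 cycle (repeats step 6); tank 3 never drops to <=2
Tank 3 never reaches <=2 within 15 steps

Answer: -1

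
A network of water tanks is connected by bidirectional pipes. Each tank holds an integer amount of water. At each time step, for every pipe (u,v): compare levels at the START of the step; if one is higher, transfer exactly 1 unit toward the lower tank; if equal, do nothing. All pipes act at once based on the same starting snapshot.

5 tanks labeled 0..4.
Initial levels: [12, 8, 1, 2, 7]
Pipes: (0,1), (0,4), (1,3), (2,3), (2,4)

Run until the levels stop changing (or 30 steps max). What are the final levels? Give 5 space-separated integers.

Step 1: flows [0->1,0->4,1->3,3->2,4->2] -> levels [10 8 3 2 7]
Step 2: flows [0->1,0->4,1->3,2->3,4->2] -> levels [8 8 3 4 7]
Step 3: flows [0=1,0->4,1->3,3->2,4->2] -> levels [7 7 5 4 7]
Step 4: flows [0=1,0=4,1->3,2->3,4->2] -> levels [7 6 5 6 6]
Step 5: flows [0->1,0->4,1=3,3->2,4->2] -> levels [5 7 7 5 6]
Step 6: flows [1->0,4->0,1->3,2->3,2->4] -> levels [7 5 5 7 6]
Step 7: flows [0->1,0->4,3->1,3->2,4->2] -> levels [5 7 7 5 6]
  -> period-2 cycle: step 7 state = step 5 state; never stabilizes
  -> state at step 30: (30-5) mod 2 = 1, same as step 6 -> [7 5 5 7 6]

Answer: 7 5 5 7 6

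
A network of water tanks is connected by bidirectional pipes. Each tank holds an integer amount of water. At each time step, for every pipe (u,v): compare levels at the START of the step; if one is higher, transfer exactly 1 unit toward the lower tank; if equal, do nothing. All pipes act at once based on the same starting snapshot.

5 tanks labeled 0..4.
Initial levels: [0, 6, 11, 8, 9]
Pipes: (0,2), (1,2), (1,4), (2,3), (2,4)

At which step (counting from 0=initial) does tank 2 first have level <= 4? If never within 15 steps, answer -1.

Step 1: flows [2->0,2->1,4->1,2->3,2->4] -> levels [1 8 7 9 9]
Step 2: flows [2->0,1->2,4->1,3->2,4->2] -> levels [2 8 9 8 7]
Step 3: flows [2->0,2->1,1->4,2->3,2->4] -> levels [3 8 5 9 9]
Step 4: flows [2->0,1->2,4->1,3->2,4->2] -> levels [4 8 7 8 7]
Step 5: flows [2->0,1->2,1->4,3->2,2=4] -> levels [5 6 8 7 8]
Step 6: flows [2->0,2->1,4->1,2->3,2=4] -> levels [6 8 5 8 7]
Step 7: flows [0->2,1->2,1->4,3->2,4->2] -> levels [5 6 9 7 7]
Step 8: flows [2->0,2->1,4->1,2->3,2->4] -> levels [6 8 5 8 7]
  -> period-2 cycle (repeats step 6); tank 2 never drops to <=4
Tank 2 never reaches <=4 within 15 steps

Answer: -1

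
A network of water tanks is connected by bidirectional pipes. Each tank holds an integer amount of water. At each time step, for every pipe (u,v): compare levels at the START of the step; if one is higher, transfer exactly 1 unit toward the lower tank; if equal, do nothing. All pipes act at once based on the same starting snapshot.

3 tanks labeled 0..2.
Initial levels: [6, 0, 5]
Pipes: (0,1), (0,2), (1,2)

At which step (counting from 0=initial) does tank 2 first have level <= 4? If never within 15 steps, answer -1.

Answer: 2

Derivation:
Step 1: flows [0->1,0->2,2->1] -> levels [4 2 5]
Step 2: flows [0->1,2->0,2->1] -> levels [4 4 3]
Tank 2 first reaches <=4 at step 2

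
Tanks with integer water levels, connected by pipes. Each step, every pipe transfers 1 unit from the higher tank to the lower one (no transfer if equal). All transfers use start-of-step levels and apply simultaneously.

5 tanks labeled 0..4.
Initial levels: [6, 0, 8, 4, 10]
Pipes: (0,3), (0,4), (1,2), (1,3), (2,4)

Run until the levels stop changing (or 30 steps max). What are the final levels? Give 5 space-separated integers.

Answer: 5 6 5 6 6

Derivation:
Step 1: flows [0->3,4->0,2->1,3->1,4->2] -> levels [6 2 8 4 8]
Step 2: flows [0->3,4->0,2->1,3->1,2=4] -> levels [6 4 7 4 7]
Step 3: flows [0->3,4->0,2->1,1=3,2=4] -> levels [6 5 6 5 6]
Step 4: flows [0->3,0=4,2->1,1=3,2=4] -> levels [5 6 5 6 6]
Step 5: flows [3->0,4->0,1->2,1=3,4->2] -> levels [7 5 7 5 4]
Step 6: flows [0->3,0->4,2->1,1=3,2->4] -> levels [5 6 5 6 6]
  -> period-2 cycle: step 6 state = step 4 state; never stabilizes
  -> state at step 30: (30-4) mod 2 = 0, same as step 4 -> [5 6 5 6 6]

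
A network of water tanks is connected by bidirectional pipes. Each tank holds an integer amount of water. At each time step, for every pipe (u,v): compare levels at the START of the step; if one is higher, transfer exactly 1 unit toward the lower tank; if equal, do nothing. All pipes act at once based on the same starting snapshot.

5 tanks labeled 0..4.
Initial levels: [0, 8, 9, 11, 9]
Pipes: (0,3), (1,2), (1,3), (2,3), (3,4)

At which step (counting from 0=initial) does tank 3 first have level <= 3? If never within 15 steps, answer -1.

Answer: -1

Derivation:
Step 1: flows [3->0,2->1,3->1,3->2,3->4] -> levels [1 10 9 7 10]
Step 2: flows [3->0,1->2,1->3,2->3,4->3] -> levels [2 8 9 9 9]
Step 3: flows [3->0,2->1,3->1,2=3,3=4] -> levels [3 10 8 7 9]
Step 4: flows [3->0,1->2,1->3,2->3,4->3] -> levels [4 8 8 9 8]
Step 5: flows [3->0,1=2,3->1,3->2,3->4] -> levels [5 9 9 5 9]
Step 6: flows [0=3,1=2,1->3,2->3,4->3] -> levels [5 8 8 8 8]
Step 7: flows [3->0,1=2,1=3,2=3,3=4] -> levels [6 8 8 7 8]
Step 8: flows [3->0,1=2,1->3,2->3,4->3] -> levels [7 7 7 9 7]
Step 9: flows [3->0,1=2,3->1,3->2,3->4] -> levels [8 8 8 5 8]
Step 10: flows [0->3,1=2,1->3,2->3,4->3] -> levels [7 7 7 9 7]
  -> period-2 cycle (repeats step 8); tank 3 never drops to <=3
Tank 3 never reaches <=3 within 15 steps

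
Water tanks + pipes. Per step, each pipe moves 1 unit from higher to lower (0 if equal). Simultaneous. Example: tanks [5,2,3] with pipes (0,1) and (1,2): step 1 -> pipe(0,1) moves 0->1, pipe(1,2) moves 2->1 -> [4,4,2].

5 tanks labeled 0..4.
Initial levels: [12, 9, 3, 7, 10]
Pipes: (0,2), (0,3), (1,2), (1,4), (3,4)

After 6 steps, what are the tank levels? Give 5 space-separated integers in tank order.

Step 1: flows [0->2,0->3,1->2,4->1,4->3] -> levels [10 9 5 9 8]
Step 2: flows [0->2,0->3,1->2,1->4,3->4] -> levels [8 7 7 9 10]
Step 3: flows [0->2,3->0,1=2,4->1,4->3] -> levels [8 8 8 9 8]
Step 4: flows [0=2,3->0,1=2,1=4,3->4] -> levels [9 8 8 7 9]
Step 5: flows [0->2,0->3,1=2,4->1,4->3] -> levels [7 9 9 9 7]
Step 6: flows [2->0,3->0,1=2,1->4,3->4] -> levels [9 8 8 7 9]

Answer: 9 8 8 7 9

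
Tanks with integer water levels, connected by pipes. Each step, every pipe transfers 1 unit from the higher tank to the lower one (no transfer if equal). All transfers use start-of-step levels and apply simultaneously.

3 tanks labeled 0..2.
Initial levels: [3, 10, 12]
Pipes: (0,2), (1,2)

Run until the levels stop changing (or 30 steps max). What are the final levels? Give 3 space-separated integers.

Answer: 8 8 9

Derivation:
Step 1: flows [2->0,2->1] -> levels [4 11 10]
Step 2: flows [2->0,1->2] -> levels [5 10 10]
Step 3: flows [2->0,1=2] -> levels [6 10 9]
Step 4: flows [2->0,1->2] -> levels [7 9 9]
Step 5: flows [2->0,1=2] -> levels [8 9 8]
Step 6: flows [0=2,1->2] -> levels [8 8 9]
Step 7: flows [2->0,2->1] -> levels [9 9 7]
Step 8: flows [0->2,1->2] -> levels [8 8 9]
  -> period-2 cycle: step 8 state = step 6 state; never stabilizes
  -> state at step 30: (30-6) mod 2 = 0, same as step 6 -> [8 8 9]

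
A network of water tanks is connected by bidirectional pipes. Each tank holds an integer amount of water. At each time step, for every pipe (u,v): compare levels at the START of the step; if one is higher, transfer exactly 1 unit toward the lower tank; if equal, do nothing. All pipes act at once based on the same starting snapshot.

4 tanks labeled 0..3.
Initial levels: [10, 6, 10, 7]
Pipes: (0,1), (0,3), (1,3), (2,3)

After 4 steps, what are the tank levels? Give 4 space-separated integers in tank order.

Step 1: flows [0->1,0->3,3->1,2->3] -> levels [8 8 9 8]
Step 2: flows [0=1,0=3,1=3,2->3] -> levels [8 8 8 9]
Step 3: flows [0=1,3->0,3->1,3->2] -> levels [9 9 9 6]
Step 4: flows [0=1,0->3,1->3,2->3] -> levels [8 8 8 9]

Answer: 8 8 8 9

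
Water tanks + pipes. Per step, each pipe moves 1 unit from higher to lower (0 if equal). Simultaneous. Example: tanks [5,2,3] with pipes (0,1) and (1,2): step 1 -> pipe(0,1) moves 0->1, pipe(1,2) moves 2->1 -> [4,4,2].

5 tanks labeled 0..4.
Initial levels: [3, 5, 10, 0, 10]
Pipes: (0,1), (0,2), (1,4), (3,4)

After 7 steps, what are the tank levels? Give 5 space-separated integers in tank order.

Step 1: flows [1->0,2->0,4->1,4->3] -> levels [5 5 9 1 8]
Step 2: flows [0=1,2->0,4->1,4->3] -> levels [6 6 8 2 6]
Step 3: flows [0=1,2->0,1=4,4->3] -> levels [7 6 7 3 5]
Step 4: flows [0->1,0=2,1->4,4->3] -> levels [6 6 7 4 5]
Step 5: flows [0=1,2->0,1->4,4->3] -> levels [7 5 6 5 5]
Step 6: flows [0->1,0->2,1=4,3=4] -> levels [5 6 7 5 5]
Step 7: flows [1->0,2->0,1->4,3=4] -> levels [7 4 6 5 6]

Answer: 7 4 6 5 6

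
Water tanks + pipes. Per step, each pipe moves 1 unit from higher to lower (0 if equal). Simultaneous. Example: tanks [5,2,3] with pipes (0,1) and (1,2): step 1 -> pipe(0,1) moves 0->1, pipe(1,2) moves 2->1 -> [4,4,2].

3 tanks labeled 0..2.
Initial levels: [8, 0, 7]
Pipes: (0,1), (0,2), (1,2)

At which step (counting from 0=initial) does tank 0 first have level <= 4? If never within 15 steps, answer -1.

Answer: 3

Derivation:
Step 1: flows [0->1,0->2,2->1] -> levels [6 2 7]
Step 2: flows [0->1,2->0,2->1] -> levels [6 4 5]
Step 3: flows [0->1,0->2,2->1] -> levels [4 6 5]
Tank 0 first reaches <=4 at step 3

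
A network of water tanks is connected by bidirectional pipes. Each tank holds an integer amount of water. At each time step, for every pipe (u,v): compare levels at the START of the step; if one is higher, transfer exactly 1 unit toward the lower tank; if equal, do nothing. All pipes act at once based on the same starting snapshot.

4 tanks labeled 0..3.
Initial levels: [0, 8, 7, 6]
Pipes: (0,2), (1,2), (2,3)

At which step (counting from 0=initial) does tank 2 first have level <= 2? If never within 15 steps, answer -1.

Step 1: flows [2->0,1->2,2->3] -> levels [1 7 6 7]
Step 2: flows [2->0,1->2,3->2] -> levels [2 6 7 6]
Step 3: flows [2->0,2->1,2->3] -> levels [3 7 4 7]
Step 4: flows [2->0,1->2,3->2] -> levels [4 6 5 6]
Step 5: flows [2->0,1->2,3->2] -> levels [5 5 6 5]
Step 6: flows [2->0,2->1,2->3] -> levels [6 6 3 6]
Step 7: flows [0->2,1->2,3->2] -> levels [5 5 6 5]
  -> period-2 cycle (repeats step 5); tank 2 never drops to <=2
Tank 2 never reaches <=2 within 15 steps

Answer: -1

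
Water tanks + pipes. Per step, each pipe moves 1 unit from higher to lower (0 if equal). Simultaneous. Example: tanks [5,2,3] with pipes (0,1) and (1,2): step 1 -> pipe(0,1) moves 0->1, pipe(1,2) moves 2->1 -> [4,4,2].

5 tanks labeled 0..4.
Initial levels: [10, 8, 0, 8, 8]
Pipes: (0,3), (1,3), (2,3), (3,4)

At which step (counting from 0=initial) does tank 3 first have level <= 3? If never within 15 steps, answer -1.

Answer: -1

Derivation:
Step 1: flows [0->3,1=3,3->2,3=4] -> levels [9 8 1 8 8]
Step 2: flows [0->3,1=3,3->2,3=4] -> levels [8 8 2 8 8]
Step 3: flows [0=3,1=3,3->2,3=4] -> levels [8 8 3 7 8]
Step 4: flows [0->3,1->3,3->2,4->3] -> levels [7 7 4 9 7]
Step 5: flows [3->0,3->1,3->2,3->4] -> levels [8 8 5 5 8]
Step 6: flows [0->3,1->3,2=3,4->3] -> levels [7 7 5 8 7]
Step 7: flows [3->0,3->1,3->2,3->4] -> levels [8 8 6 4 8]
Step 8: flows [0->3,1->3,2->3,4->3] -> levels [7 7 5 8 7]
  -> period-2 cycle (repeats step 6); tank 3 never drops to <=3
Tank 3 never reaches <=3 within 15 steps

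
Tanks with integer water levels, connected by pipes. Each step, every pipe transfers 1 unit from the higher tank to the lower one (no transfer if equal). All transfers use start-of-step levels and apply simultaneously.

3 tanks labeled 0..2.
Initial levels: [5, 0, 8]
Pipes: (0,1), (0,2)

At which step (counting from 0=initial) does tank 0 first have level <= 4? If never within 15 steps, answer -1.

Step 1: flows [0->1,2->0] -> levels [5 1 7]
Step 2: flows [0->1,2->0] -> levels [5 2 6]
Step 3: flows [0->1,2->0] -> levels [5 3 5]
Step 4: flows [0->1,0=2] -> levels [4 4 5]
Tank 0 first reaches <=4 at step 4

Answer: 4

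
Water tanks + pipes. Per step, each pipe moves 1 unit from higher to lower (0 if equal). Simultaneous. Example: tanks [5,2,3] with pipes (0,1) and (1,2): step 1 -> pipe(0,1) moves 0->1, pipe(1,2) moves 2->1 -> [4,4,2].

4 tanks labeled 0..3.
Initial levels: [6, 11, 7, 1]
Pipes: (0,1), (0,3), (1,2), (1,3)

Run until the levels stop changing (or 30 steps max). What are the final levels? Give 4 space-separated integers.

Step 1: flows [1->0,0->3,1->2,1->3] -> levels [6 8 8 3]
Step 2: flows [1->0,0->3,1=2,1->3] -> levels [6 6 8 5]
Step 3: flows [0=1,0->3,2->1,1->3] -> levels [5 6 7 7]
Step 4: flows [1->0,3->0,2->1,3->1] -> levels [7 7 6 5]
Step 5: flows [0=1,0->3,1->2,1->3] -> levels [6 5 7 7]
Step 6: flows [0->1,3->0,2->1,3->1] -> levels [6 8 6 5]
Step 7: flows [1->0,0->3,1->2,1->3] -> levels [6 5 7 7]
  -> period-2 cycle: step 7 state = step 5 state; never stabilizes
  -> state at step 30: (30-5) mod 2 = 1, same as step 6 -> [6 8 6 5]

Answer: 6 8 6 5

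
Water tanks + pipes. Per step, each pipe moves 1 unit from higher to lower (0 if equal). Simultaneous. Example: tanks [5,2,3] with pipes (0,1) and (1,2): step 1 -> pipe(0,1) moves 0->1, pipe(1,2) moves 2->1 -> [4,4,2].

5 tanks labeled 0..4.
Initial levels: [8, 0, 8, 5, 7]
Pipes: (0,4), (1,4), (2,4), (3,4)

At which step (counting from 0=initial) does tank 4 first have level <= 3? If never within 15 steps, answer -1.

Step 1: flows [0->4,4->1,2->4,4->3] -> levels [7 1 7 6 7]
Step 2: flows [0=4,4->1,2=4,4->3] -> levels [7 2 7 7 5]
Step 3: flows [0->4,4->1,2->4,3->4] -> levels [6 3 6 6 7]
Step 4: flows [4->0,4->1,4->2,4->3] -> levels [7 4 7 7 3]
Tank 4 first reaches <=3 at step 4

Answer: 4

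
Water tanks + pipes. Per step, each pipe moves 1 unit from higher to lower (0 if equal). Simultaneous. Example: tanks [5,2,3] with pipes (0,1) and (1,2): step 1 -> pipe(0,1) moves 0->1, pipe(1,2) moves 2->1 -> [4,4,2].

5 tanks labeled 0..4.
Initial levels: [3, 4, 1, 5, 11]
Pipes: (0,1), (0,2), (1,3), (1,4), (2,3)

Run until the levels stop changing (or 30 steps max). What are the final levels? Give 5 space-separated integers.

Answer: 5 4 3 5 7

Derivation:
Step 1: flows [1->0,0->2,3->1,4->1,3->2] -> levels [3 5 3 3 10]
Step 2: flows [1->0,0=2,1->3,4->1,2=3] -> levels [4 4 3 4 9]
Step 3: flows [0=1,0->2,1=3,4->1,3->2] -> levels [3 5 5 3 8]
Step 4: flows [1->0,2->0,1->3,4->1,2->3] -> levels [5 4 3 5 7]
Step 5: flows [0->1,0->2,3->1,4->1,3->2] -> levels [3 7 5 3 6]
Step 6: flows [1->0,2->0,1->3,1->4,2->3] -> levels [5 4 3 5 7]
  -> period-2 cycle: step 6 state = step 4 state; never stabilizes
  -> state at step 30: (30-4) mod 2 = 0, same as step 4 -> [5 4 3 5 7]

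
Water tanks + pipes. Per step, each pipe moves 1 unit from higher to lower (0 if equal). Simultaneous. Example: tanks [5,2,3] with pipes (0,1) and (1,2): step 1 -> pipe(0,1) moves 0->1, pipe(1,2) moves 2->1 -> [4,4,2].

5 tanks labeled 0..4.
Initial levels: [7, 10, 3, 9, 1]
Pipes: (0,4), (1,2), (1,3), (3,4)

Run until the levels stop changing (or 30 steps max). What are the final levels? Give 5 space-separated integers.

Answer: 5 7 6 5 7

Derivation:
Step 1: flows [0->4,1->2,1->3,3->4] -> levels [6 8 4 9 3]
Step 2: flows [0->4,1->2,3->1,3->4] -> levels [5 8 5 7 5]
Step 3: flows [0=4,1->2,1->3,3->4] -> levels [5 6 6 7 6]
Step 4: flows [4->0,1=2,3->1,3->4] -> levels [6 7 6 5 6]
Step 5: flows [0=4,1->2,1->3,4->3] -> levels [6 5 7 7 5]
Step 6: flows [0->4,2->1,3->1,3->4] -> levels [5 7 6 5 7]
Step 7: flows [4->0,1->2,1->3,4->3] -> levels [6 5 7 7 5]
  -> period-2 cycle: step 7 state = step 5 state; never stabilizes
  -> state at step 30: (30-5) mod 2 = 1, same as step 6 -> [5 7 6 5 7]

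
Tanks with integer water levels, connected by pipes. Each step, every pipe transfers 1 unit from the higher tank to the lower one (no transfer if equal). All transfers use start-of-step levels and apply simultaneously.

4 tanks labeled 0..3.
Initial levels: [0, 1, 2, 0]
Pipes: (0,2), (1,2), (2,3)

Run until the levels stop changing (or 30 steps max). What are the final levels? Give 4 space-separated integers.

Answer: 0 1 2 0

Derivation:
Step 1: flows [2->0,2->1,2->3] -> levels [1 2 -1 1]
Step 2: flows [0->2,1->2,3->2] -> levels [0 1 2 0]
  -> period-2 cycle: step 2 state = step 0 state; never stabilizes
  -> state at step 30: (30-0) mod 2 = 0, same as step 0 -> [0 1 2 0]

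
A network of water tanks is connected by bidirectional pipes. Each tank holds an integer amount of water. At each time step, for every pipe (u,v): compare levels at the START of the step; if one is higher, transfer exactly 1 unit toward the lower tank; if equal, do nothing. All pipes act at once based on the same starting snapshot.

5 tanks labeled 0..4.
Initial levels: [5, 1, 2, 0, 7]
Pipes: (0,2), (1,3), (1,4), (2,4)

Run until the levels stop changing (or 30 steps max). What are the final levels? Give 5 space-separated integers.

Answer: 3 3 5 2 2

Derivation:
Step 1: flows [0->2,1->3,4->1,4->2] -> levels [4 1 4 1 5]
Step 2: flows [0=2,1=3,4->1,4->2] -> levels [4 2 5 1 3]
Step 3: flows [2->0,1->3,4->1,2->4] -> levels [5 2 3 2 3]
Step 4: flows [0->2,1=3,4->1,2=4] -> levels [4 3 4 2 2]
Step 5: flows [0=2,1->3,1->4,2->4] -> levels [4 1 3 3 4]
Step 6: flows [0->2,3->1,4->1,4->2] -> levels [3 3 5 2 2]
Step 7: flows [2->0,1->3,1->4,2->4] -> levels [4 1 3 3 4]
  -> period-2 cycle: step 7 state = step 5 state; never stabilizes
  -> state at step 30: (30-5) mod 2 = 1, same as step 6 -> [3 3 5 2 2]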